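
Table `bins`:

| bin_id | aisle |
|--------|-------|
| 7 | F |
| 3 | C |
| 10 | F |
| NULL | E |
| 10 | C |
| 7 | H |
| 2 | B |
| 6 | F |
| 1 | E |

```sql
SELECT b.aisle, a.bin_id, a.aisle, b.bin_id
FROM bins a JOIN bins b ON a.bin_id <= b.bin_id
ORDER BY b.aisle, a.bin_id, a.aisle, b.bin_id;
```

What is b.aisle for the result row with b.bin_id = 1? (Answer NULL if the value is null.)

E

INNER JOIN keeps only pairs where the ON condition holds.
Matching on a.bin_id <= b.bin_id. A NULL in a compared column never satisfies the condition.
Matched pairs: 38.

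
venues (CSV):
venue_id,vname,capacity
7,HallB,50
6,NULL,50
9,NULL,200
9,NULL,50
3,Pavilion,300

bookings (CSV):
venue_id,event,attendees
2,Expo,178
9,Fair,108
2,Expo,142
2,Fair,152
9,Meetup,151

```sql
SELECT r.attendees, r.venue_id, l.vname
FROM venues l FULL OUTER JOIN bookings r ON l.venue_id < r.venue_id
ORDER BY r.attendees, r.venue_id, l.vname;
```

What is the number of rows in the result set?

11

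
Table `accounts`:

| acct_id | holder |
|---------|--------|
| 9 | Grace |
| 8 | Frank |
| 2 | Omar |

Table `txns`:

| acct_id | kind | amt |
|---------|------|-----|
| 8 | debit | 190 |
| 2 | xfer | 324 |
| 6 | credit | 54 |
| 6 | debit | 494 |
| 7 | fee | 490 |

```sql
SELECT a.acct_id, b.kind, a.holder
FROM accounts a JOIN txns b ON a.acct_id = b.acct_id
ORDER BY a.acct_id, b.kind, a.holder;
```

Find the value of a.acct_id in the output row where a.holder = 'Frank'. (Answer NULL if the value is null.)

8

INNER JOIN keeps only pairs where the ON condition holds.
Matching on a.acct_id = b.acct_id.
Matched pairs: 2.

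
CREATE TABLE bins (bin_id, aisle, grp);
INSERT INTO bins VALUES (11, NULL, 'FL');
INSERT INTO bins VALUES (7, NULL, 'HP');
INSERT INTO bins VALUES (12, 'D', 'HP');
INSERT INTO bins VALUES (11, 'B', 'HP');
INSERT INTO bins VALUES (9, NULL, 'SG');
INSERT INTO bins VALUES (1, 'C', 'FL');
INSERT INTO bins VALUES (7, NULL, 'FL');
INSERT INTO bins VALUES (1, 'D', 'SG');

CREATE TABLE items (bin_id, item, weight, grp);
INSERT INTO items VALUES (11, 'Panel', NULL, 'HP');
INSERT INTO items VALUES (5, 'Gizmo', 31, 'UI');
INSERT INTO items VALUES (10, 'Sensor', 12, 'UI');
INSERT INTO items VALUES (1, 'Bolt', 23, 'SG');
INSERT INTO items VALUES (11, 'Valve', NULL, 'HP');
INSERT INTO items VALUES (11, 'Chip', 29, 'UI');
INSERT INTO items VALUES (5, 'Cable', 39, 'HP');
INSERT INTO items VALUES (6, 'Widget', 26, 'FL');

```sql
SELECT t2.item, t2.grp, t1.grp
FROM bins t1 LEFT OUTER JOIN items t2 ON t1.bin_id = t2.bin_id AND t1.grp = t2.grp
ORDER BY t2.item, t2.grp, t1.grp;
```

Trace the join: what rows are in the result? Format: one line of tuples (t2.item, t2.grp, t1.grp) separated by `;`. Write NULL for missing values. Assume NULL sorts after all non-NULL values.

(Bolt, SG, SG); (Panel, HP, HP); (Valve, HP, HP); (NULL, NULL, FL); (NULL, NULL, FL); (NULL, NULL, FL); (NULL, NULL, HP); (NULL, NULL, HP); (NULL, NULL, SG)

LEFT JOIN keeps every row from `bins`; unmatched rows get NULL for `items`'s columns.
Matching on t1.bin_id = t2.bin_id AND t1.grp = t2.grp.
- t1 (bin_id=11, grp=FL) has no partner → padded with NULL.
- t1 (bin_id=7, grp=HP) has no partner → padded with NULL.
- t1 (bin_id=12, grp=HP) has no partner → padded with NULL.
- t1 (bin_id=11, grp=HP) pairs with 2 row(s) of t2.
- t1 (bin_id=9, grp=SG) has no partner → padded with NULL.
- t1 (bin_id=1, grp=FL) has no partner → padded with NULL.
- t1 (bin_id=7, grp=FL) has no partner → padded with NULL.
- t1 (bin_id=1, grp=SG) pairs with 1 row(s) of t2.
After projecting and ordering:
t2.item | t2.grp | t1.grp
Bolt | SG | SG
Panel | HP | HP
Valve | HP | HP
NULL | NULL | FL
NULL | NULL | FL
NULL | NULL | FL
NULL | NULL | HP
NULL | NULL | HP
NULL | NULL | SG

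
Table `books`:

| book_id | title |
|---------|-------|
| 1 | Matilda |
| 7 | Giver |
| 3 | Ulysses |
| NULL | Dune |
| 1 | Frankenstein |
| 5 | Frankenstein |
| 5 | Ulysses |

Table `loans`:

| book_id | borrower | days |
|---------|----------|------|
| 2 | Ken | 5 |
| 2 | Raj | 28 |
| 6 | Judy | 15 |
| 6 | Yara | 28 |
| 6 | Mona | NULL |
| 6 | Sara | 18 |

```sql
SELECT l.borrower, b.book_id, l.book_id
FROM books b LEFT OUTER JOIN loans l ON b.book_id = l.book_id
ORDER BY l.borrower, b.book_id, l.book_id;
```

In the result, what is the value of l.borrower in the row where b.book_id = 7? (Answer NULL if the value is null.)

LEFT JOIN keeps every row from `books`; unmatched rows get NULL for `loans`'s columns.
Matching on b.book_id = l.book_id. A NULL in a compared column never satisfies the condition.
- b row (book_id=1): no match → kept, l columns NULL.
- b row (book_id=7): no match → kept, l columns NULL.
- b row (book_id=3): no match → kept, l columns NULL.
- b row (book_id=NULL): no match → kept, l columns NULL.
- b row (book_id=1): no match → kept, l columns NULL.
- b row (book_id=5): no match → kept, l columns NULL.
- b row (book_id=5): no match → kept, l columns NULL.

NULL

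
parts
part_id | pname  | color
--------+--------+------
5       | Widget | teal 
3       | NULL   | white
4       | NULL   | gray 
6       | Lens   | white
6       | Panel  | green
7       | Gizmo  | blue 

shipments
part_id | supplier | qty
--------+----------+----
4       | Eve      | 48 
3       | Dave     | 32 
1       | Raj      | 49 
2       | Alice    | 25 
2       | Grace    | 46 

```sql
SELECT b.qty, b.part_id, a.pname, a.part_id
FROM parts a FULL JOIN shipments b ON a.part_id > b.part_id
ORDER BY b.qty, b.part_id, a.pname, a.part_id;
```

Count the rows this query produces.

27

FULL OUTER JOIN keeps every row from both sides; unmatched rows get NULL for the other side's columns.
Matching on a.part_id > b.part_id.
- a (part_id=5) pairs with 5 row(s) of b.
- a (part_id=3) pairs with 3 row(s) of b.
- a (part_id=4) pairs with 4 row(s) of b.
- a (part_id=6) pairs with 5 row(s) of b.
- a (part_id=6) pairs with 5 row(s) of b.
- a (part_id=7) pairs with 5 row(s) of b.
Total: 27 rows.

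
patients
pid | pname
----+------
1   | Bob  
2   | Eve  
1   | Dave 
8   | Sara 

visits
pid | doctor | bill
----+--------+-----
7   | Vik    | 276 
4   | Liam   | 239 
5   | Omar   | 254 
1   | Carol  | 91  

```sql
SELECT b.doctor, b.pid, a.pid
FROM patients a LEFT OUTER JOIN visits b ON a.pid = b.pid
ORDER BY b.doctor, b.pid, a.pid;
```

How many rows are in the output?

LEFT JOIN keeps every row from `patients`; unmatched rows get NULL for `visits`'s columns.
Matching on a.pid = b.pid.
- a row (pid=1): matches 1 b row(s) → 1 output row(s).
- a row (pid=2): no match → kept, b columns NULL.
- a row (pid=1): matches 1 b row(s) → 1 output row(s).
- a row (pid=8): no match → kept, b columns NULL.
Total: 2 matched + 2 padded = 4 rows.

4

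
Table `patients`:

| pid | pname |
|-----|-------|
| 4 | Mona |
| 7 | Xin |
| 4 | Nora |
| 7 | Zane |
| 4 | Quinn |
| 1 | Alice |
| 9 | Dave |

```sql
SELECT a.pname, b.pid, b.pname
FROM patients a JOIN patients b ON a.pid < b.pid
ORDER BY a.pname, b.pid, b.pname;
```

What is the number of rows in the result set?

INNER JOIN keeps only pairs where the ON condition holds.
Matching on a.pid < b.pid.
- pid=4: 3 matching b row(s), so 3 row(s) emitted.
- pid=7: 1 matching b row(s), so 1 row(s) emitted.
- pid=4: 3 matching b row(s), so 3 row(s) emitted.
- pid=7: 1 matching b row(s), so 1 row(s) emitted.
- pid=4: 3 matching b row(s), so 3 row(s) emitted.
- pid=1: 6 matching b row(s), so 6 row(s) emitted.
- pid=9: no matching b row, dropped.
Total: 17 rows.

17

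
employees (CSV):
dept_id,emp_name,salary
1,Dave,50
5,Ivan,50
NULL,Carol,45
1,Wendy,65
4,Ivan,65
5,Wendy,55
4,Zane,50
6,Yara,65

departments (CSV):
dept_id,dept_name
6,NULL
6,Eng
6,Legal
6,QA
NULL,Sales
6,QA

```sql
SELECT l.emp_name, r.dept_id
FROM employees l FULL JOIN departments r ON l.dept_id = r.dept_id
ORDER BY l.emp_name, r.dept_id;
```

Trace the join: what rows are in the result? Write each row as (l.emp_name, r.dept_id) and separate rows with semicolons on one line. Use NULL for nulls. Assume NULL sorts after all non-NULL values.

FULL OUTER JOIN keeps every row from both sides; unmatched rows get NULL for the other side's columns.
Matching on l.dept_id = r.dept_id. A NULL in a compared column never satisfies the condition.
- l row (dept_id=1): no match → kept, r columns NULL.
- l row (dept_id=5): no match → kept, r columns NULL.
- l row (dept_id=NULL): no match → kept, r columns NULL.
- l row (dept_id=1): no match → kept, r columns NULL.
- l row (dept_id=4): no match → kept, r columns NULL.
- l row (dept_id=5): no match → kept, r columns NULL.
- l row (dept_id=4): no match → kept, r columns NULL.
- l row (dept_id=6): matches 5 r row(s) → 5 output row(s).
- 1 row(s) from r found no l partner → padded with NULL.

(Carol, NULL); (Dave, NULL); (Ivan, NULL); (Ivan, NULL); (Wendy, NULL); (Wendy, NULL); (Yara, 6); (Yara, 6); (Yara, 6); (Yara, 6); (Yara, 6); (Zane, NULL); (NULL, NULL)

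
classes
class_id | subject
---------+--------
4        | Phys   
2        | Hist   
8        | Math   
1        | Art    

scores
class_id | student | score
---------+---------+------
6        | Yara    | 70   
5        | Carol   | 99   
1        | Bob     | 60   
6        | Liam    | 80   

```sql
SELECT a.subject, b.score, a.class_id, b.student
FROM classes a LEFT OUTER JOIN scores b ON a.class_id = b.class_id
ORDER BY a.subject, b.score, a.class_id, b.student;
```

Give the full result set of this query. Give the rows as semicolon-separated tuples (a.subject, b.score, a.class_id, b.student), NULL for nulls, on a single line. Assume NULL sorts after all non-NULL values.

(Art, 60, 1, Bob); (Hist, NULL, 2, NULL); (Math, NULL, 8, NULL); (Phys, NULL, 4, NULL)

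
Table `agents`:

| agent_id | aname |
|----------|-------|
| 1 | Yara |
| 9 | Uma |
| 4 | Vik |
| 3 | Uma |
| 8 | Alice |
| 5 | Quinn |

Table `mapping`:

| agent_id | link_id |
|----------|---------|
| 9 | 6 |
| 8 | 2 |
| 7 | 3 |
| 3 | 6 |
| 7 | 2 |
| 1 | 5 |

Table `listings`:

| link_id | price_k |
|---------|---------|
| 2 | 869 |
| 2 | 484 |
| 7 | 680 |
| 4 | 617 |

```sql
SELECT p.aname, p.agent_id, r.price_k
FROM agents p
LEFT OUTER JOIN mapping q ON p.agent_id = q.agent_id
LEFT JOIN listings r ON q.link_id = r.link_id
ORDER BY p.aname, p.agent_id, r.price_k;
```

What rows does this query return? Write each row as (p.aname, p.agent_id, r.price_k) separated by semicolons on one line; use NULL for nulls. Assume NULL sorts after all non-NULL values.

Joins associate left-to-right: agents LEFT JOIN mapping on agent_id gives 6 intermediate row(s).
Then LEFT JOIN `listings r` on link_id: each of those 6 rows is kept; rows whose q.link_id has no match in r get NULL for r's columns.

(Alice, 8, 484); (Alice, 8, 869); (Quinn, 5, NULL); (Uma, 3, NULL); (Uma, 9, NULL); (Vik, 4, NULL); (Yara, 1, NULL)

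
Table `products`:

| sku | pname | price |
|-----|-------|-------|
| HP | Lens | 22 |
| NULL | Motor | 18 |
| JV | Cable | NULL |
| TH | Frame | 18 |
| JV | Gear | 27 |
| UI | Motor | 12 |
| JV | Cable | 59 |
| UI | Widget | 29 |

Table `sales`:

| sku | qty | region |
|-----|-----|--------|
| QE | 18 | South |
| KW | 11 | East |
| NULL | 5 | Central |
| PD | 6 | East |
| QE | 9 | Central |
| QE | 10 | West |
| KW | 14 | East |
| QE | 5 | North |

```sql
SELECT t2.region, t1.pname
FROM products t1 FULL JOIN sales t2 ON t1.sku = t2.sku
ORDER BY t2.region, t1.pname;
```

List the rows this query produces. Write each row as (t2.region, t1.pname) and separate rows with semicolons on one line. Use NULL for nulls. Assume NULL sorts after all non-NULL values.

FULL OUTER JOIN keeps every row from both sides; unmatched rows get NULL for the other side's columns.
Matching on t1.sku = t2.sku. A NULL in a compared column never satisfies the condition.
Matched pairs: 0; unmatched t1 rows kept: 8; unmatched t2 rows kept: 8.

(Central, NULL); (Central, NULL); (East, NULL); (East, NULL); (East, NULL); (North, NULL); (South, NULL); (West, NULL); (NULL, Cable); (NULL, Cable); (NULL, Frame); (NULL, Gear); (NULL, Lens); (NULL, Motor); (NULL, Motor); (NULL, Widget)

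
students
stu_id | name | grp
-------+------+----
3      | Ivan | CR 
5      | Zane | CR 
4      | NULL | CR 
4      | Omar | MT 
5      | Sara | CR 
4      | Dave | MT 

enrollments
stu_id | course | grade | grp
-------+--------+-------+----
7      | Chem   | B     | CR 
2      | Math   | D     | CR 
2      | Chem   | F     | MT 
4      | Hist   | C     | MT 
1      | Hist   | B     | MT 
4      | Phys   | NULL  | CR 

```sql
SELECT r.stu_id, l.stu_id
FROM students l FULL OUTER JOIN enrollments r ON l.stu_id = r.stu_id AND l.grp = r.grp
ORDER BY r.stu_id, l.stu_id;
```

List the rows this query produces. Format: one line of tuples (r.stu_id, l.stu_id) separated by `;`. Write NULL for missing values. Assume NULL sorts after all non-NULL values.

(1, NULL); (2, NULL); (2, NULL); (4, 4); (4, 4); (4, 4); (7, NULL); (NULL, 3); (NULL, 5); (NULL, 5)

FULL OUTER JOIN keeps every row from both sides; unmatched rows get NULL for the other side's columns.
Matching on l.stu_id = r.stu_id AND l.grp = r.grp.
- l (stu_id=3, grp=CR) has no partner → padded with NULL.
- l (stu_id=5, grp=CR) has no partner → padded with NULL.
- l (stu_id=4, grp=CR) pairs with 1 row(s) of r.
- l (stu_id=4, grp=MT) pairs with 1 row(s) of r.
- l (stu_id=5, grp=CR) has no partner → padded with NULL.
- l (stu_id=4, grp=MT) pairs with 1 row(s) of r.
- plus 4 unmatched r row(s), each kept with NULL l columns.
After projecting and ordering:
r.stu_id | l.stu_id
1 | NULL
2 | NULL
2 | NULL
4 | 4
4 | 4
4 | 4
7 | NULL
NULL | 3
NULL | 5
NULL | 5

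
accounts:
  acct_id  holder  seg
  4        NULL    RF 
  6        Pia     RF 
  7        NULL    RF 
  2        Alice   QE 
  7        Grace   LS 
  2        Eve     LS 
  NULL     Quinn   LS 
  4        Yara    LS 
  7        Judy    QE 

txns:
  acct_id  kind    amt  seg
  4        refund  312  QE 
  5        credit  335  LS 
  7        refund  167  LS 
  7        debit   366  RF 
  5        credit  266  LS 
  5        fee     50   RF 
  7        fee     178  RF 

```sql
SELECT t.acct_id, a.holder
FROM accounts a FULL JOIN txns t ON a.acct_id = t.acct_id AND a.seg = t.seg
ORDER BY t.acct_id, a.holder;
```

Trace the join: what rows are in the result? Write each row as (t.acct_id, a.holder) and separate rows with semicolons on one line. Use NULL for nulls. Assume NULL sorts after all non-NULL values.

(4, NULL); (5, NULL); (5, NULL); (5, NULL); (7, Grace); (7, NULL); (7, NULL); (NULL, Alice); (NULL, Eve); (NULL, Judy); (NULL, Pia); (NULL, Quinn); (NULL, Yara); (NULL, NULL)

FULL OUTER JOIN keeps every row from both sides; unmatched rows get NULL for the other side's columns.
Matching on a.acct_id = t.acct_id AND a.seg = t.seg. A NULL in a compared column never satisfies the condition.
- acct_id=4, seg=RF: no t row matches, row kept with t columns NULL.
- acct_id=6, seg=RF: no t row matches, row kept with t columns NULL.
- acct_id=7, seg=RF: 2 matching t row(s), so 2 row(s) emitted.
- acct_id=2, seg=QE: no t row matches, row kept with t columns NULL.
- acct_id=7, seg=LS: 1 matching t row(s), so 1 row(s) emitted.
- acct_id=2, seg=LS: no t row matches, row kept with t columns NULL.
- acct_id=NULL, seg=LS: no t row matches, row kept with t columns NULL.
- acct_id=4, seg=LS: no t row matches, row kept with t columns NULL.
- acct_id=7, seg=QE: no t row matches, row kept with t columns NULL.
- 4 t row(s) had no a match → kept, a columns NULL.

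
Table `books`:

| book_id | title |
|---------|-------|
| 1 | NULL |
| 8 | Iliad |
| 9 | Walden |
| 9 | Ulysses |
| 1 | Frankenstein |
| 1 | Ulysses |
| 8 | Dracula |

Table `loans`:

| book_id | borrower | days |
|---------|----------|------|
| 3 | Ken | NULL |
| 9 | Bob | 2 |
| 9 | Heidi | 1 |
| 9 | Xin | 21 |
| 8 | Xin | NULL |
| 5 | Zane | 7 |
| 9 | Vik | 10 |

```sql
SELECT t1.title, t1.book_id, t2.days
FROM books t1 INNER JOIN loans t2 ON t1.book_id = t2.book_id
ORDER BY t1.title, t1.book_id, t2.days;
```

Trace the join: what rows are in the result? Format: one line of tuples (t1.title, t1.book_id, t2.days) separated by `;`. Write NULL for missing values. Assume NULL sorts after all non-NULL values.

(Dracula, 8, NULL); (Iliad, 8, NULL); (Ulysses, 9, 1); (Ulysses, 9, 2); (Ulysses, 9, 10); (Ulysses, 9, 21); (Walden, 9, 1); (Walden, 9, 2); (Walden, 9, 10); (Walden, 9, 21)

INNER JOIN keeps only pairs where the ON condition holds.
Matching on t1.book_id = t2.book_id.
- t1 (book_id=1) has no partner → excluded.
- t1 (book_id=8) pairs with 1 row(s) of t2.
- t1 (book_id=9) pairs with 4 row(s) of t2.
- t1 (book_id=9) pairs with 4 row(s) of t2.
- t1 (book_id=1) has no partner → excluded.
- t1 (book_id=1) has no partner → excluded.
- t1 (book_id=8) pairs with 1 row(s) of t2.
After projecting and ordering:
t1.title | t1.book_id | t2.days
Dracula | 8 | NULL
Iliad | 8 | NULL
Ulysses | 9 | 1
Ulysses | 9 | 2
Ulysses | 9 | 10
Ulysses | 9 | 21
Walden | 9 | 1
Walden | 9 | 2
Walden | 9 | 10
Walden | 9 | 21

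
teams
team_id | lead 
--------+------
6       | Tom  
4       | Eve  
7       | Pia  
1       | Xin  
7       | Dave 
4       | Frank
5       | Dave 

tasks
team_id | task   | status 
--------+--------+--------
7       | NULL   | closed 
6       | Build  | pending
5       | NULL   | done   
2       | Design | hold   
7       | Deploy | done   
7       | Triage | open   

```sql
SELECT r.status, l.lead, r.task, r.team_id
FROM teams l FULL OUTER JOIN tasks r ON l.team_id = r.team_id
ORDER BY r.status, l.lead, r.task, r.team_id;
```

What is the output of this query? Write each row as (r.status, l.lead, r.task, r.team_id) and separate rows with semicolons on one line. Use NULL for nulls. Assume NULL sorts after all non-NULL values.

(closed, Dave, NULL, 7); (closed, Pia, NULL, 7); (done, Dave, Deploy, 7); (done, Dave, NULL, 5); (done, Pia, Deploy, 7); (hold, NULL, Design, 2); (open, Dave, Triage, 7); (open, Pia, Triage, 7); (pending, Tom, Build, 6); (NULL, Eve, NULL, NULL); (NULL, Frank, NULL, NULL); (NULL, Xin, NULL, NULL)

FULL OUTER JOIN keeps every row from both sides; unmatched rows get NULL for the other side's columns.
Matching on l.team_id = r.team_id.
Matched pairs: 8; unmatched l rows kept: 3; unmatched r rows kept: 1.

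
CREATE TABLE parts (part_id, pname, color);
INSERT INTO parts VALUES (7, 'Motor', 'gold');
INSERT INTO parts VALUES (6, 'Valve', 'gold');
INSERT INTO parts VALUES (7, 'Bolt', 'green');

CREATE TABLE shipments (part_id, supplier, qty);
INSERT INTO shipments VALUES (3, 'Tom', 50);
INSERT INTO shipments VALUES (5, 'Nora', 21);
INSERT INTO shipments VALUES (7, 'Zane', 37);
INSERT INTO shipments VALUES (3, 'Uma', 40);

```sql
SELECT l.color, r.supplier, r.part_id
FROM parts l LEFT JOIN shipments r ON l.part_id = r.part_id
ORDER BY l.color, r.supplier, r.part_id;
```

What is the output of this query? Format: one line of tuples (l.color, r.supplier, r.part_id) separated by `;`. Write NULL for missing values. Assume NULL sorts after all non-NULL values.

LEFT JOIN keeps every row from `parts`; unmatched rows get NULL for `shipments`'s columns.
Matching on l.part_id = r.part_id.
Matched pairs: 2; unmatched l rows kept: 1.

(gold, Zane, 7); (gold, NULL, NULL); (green, Zane, 7)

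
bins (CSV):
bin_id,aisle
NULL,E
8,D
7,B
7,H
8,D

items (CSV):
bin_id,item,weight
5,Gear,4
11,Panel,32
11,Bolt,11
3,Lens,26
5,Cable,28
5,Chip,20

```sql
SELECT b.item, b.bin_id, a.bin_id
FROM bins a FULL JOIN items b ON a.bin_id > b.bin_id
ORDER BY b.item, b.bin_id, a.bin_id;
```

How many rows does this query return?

19

FULL OUTER JOIN keeps every row from both sides; unmatched rows get NULL for the other side's columns.
Matching on a.bin_id > b.bin_id. A NULL in a compared column never satisfies the condition.
- a (bin_id=NULL) has no partner → padded with NULL.
- a (bin_id=8) pairs with 4 row(s) of b.
- a (bin_id=7) pairs with 4 row(s) of b.
- a (bin_id=7) pairs with 4 row(s) of b.
- a (bin_id=8) pairs with 4 row(s) of b.
- 2 b row(s) had no a match → kept, a columns NULL.
Total: 16 matched + 3 padded = 19 rows.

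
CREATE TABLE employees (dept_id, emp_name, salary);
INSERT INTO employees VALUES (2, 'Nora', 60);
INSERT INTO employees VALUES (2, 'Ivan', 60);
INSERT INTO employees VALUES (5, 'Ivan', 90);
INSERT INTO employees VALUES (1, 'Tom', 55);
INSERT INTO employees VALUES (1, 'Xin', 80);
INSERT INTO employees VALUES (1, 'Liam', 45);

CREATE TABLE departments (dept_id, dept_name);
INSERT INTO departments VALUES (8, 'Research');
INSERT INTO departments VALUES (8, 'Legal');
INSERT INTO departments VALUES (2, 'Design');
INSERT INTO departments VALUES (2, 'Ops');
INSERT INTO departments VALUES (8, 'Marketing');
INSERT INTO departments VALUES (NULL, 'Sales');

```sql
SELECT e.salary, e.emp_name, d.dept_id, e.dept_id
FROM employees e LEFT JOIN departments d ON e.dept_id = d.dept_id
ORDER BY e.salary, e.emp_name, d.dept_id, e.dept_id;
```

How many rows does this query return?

8

LEFT JOIN keeps every row from `employees`; unmatched rows get NULL for `departments`'s columns.
Matching on e.dept_id = d.dept_id. A NULL in a compared column never satisfies the condition.
- dept_id=2: 2 matching d row(s), so 2 row(s) emitted.
- dept_id=2: 2 matching d row(s), so 2 row(s) emitted.
- dept_id=5: no d row matches, row kept with d columns NULL.
- dept_id=1: no d row matches, row kept with d columns NULL.
- dept_id=1: no d row matches, row kept with d columns NULL.
- dept_id=1: no d row matches, row kept with d columns NULL.
Total: 4 matched + 4 padded = 8 rows.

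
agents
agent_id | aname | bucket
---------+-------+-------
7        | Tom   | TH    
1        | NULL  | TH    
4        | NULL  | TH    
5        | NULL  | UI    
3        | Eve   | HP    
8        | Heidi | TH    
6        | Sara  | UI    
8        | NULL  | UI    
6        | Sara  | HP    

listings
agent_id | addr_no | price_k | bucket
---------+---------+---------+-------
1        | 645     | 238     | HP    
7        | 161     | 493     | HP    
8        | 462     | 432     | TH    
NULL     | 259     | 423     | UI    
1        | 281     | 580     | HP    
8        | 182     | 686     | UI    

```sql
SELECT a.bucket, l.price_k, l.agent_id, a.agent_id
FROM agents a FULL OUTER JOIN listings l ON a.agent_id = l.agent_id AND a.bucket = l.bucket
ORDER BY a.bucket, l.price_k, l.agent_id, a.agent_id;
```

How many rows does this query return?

FULL OUTER JOIN keeps every row from both sides; unmatched rows get NULL for the other side's columns.
Matching on a.agent_id = l.agent_id AND a.bucket = l.bucket. A NULL in a compared column never satisfies the condition.
- a row (agent_id=7, bucket=TH): no match → kept, l columns NULL.
- a row (agent_id=1, bucket=TH): no match → kept, l columns NULL.
- a row (agent_id=4, bucket=TH): no match → kept, l columns NULL.
- a row (agent_id=5, bucket=UI): no match → kept, l columns NULL.
- a row (agent_id=3, bucket=HP): no match → kept, l columns NULL.
- a row (agent_id=8, bucket=TH): matches 1 l row(s) → 1 output row(s).
- a row (agent_id=6, bucket=UI): no match → kept, l columns NULL.
- a row (agent_id=8, bucket=UI): matches 1 l row(s) → 1 output row(s).
- a row (agent_id=6, bucket=HP): no match → kept, l columns NULL.
- 4 row(s) from l found no a partner → padded with NULL.
Total: 2 matched + 11 padded = 13 rows.

13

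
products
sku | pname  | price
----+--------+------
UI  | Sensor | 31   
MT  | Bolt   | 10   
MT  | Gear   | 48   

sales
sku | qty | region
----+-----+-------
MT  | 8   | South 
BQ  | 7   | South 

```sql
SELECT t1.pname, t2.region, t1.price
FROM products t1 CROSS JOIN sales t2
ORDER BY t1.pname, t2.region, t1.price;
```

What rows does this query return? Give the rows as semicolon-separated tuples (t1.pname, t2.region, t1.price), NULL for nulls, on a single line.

CROSS JOIN pairs every row of `products` with every row of `sales`: 3 × 2 = 6 rows.
After projecting and ordering:
t1.pname | t2.region | t1.price
Bolt | South | 10
Bolt | South | 10
Gear | South | 48
Gear | South | 48
Sensor | South | 31
Sensor | South | 31

(Bolt, South, 10); (Bolt, South, 10); (Gear, South, 48); (Gear, South, 48); (Sensor, South, 31); (Sensor, South, 31)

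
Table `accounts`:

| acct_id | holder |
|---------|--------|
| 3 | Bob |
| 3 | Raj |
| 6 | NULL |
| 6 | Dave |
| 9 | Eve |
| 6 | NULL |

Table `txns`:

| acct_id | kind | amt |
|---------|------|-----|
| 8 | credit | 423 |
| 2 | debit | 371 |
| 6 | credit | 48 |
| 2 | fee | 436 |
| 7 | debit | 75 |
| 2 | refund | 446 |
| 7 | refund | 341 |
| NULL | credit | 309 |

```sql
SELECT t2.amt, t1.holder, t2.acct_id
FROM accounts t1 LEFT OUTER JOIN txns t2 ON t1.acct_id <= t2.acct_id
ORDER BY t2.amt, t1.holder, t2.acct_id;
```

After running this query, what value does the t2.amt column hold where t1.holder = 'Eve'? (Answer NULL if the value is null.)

NULL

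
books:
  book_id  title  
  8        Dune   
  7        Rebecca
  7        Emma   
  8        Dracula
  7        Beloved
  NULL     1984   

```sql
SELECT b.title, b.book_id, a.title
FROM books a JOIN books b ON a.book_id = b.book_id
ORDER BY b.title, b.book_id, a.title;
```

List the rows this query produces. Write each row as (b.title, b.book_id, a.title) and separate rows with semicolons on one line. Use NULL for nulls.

(Beloved, 7, Beloved); (Beloved, 7, Emma); (Beloved, 7, Rebecca); (Dracula, 8, Dracula); (Dracula, 8, Dune); (Dune, 8, Dracula); (Dune, 8, Dune); (Emma, 7, Beloved); (Emma, 7, Emma); (Emma, 7, Rebecca); (Rebecca, 7, Beloved); (Rebecca, 7, Emma); (Rebecca, 7, Rebecca)

INNER JOIN keeps only pairs where the ON condition holds.
Matching on a.book_id = b.book_id. A NULL in a compared column never satisfies the condition.
- book_id=8: 2 matching b row(s), so 2 row(s) emitted.
- book_id=7: 3 matching b row(s), so 3 row(s) emitted.
- book_id=7: 3 matching b row(s), so 3 row(s) emitted.
- book_id=8: 2 matching b row(s), so 2 row(s) emitted.
- book_id=7: 3 matching b row(s), so 3 row(s) emitted.
- book_id=NULL: no matching b row, dropped.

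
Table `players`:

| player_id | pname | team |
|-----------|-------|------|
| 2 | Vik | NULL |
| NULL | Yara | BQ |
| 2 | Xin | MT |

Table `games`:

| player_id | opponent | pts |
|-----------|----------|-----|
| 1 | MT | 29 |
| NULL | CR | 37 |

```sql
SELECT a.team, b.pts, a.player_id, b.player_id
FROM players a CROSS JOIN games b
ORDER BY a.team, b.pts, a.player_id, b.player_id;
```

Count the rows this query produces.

CROSS JOIN pairs every row of `players` with every row of `games`: 3 × 2 = 6 rows.

6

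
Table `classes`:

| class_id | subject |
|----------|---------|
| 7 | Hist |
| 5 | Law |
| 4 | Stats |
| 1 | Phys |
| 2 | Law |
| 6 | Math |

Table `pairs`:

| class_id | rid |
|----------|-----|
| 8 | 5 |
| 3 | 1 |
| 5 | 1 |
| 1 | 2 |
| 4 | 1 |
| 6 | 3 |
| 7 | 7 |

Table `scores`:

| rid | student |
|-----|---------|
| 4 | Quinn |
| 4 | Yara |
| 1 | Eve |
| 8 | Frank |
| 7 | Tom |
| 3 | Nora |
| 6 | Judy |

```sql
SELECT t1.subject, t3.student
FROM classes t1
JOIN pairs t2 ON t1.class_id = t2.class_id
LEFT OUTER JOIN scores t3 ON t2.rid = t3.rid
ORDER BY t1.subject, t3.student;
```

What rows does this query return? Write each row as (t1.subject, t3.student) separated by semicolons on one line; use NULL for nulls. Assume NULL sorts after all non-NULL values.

Evaluate left to right. First `classes t1 INNER JOIN pairs t2` on class_id: 5 row(s).
Then LEFT JOIN `scores t3` on rid: each of those 5 rows is kept; rows whose t2.rid has no match in t3 get NULL for t3's columns.

(Hist, Tom); (Law, Eve); (Math, Nora); (Phys, NULL); (Stats, Eve)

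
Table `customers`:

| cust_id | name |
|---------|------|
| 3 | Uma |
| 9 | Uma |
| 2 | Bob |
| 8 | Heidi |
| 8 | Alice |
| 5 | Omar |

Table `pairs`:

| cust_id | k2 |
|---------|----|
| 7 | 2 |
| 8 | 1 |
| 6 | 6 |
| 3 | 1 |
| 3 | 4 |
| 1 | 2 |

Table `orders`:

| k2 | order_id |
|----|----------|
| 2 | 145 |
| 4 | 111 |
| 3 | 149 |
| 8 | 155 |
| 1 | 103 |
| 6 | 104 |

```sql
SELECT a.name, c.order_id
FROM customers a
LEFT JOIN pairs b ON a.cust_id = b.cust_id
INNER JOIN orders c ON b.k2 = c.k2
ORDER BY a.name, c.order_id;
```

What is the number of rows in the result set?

4

Evaluate left to right. First `customers a LEFT JOIN pairs b` on cust_id: 7 row(s).
Then INNER JOIN `orders c` on k2: keep only rows whose b.k2 appears in c.
Result: 4 row(s).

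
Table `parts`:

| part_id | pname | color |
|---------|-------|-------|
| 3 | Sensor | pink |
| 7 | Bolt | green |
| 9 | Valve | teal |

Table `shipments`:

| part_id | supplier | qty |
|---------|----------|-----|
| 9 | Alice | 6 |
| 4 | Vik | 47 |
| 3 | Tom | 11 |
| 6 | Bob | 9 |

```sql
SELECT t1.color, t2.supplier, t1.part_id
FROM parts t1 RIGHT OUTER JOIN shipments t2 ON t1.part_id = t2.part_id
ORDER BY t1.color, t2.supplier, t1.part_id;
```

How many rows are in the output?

4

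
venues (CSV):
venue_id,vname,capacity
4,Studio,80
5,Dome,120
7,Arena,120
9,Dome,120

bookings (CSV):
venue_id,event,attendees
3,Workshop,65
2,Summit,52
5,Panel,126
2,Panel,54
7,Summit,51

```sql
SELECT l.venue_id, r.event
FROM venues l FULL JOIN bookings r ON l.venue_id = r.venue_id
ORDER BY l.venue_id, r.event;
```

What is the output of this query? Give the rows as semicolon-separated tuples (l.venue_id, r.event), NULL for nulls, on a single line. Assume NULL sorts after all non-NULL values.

(4, NULL); (5, Panel); (7, Summit); (9, NULL); (NULL, Panel); (NULL, Summit); (NULL, Workshop)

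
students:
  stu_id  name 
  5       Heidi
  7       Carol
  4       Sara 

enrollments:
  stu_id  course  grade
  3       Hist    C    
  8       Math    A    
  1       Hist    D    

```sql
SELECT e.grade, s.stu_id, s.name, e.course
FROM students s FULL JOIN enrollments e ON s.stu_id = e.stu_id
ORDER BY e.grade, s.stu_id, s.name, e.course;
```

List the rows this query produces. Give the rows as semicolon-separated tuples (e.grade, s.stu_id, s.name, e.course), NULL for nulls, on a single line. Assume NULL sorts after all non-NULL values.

FULL OUTER JOIN keeps every row from both sides; unmatched rows get NULL for the other side's columns.
Matching on s.stu_id = e.stu_id.
- s (stu_id=5) has no partner → padded with NULL.
- s (stu_id=7) has no partner → padded with NULL.
- s (stu_id=4) has no partner → padded with NULL.
- 3 row(s) from e found no s partner → padded with NULL.
After projecting and ordering:
e.grade | s.stu_id | s.name | e.course
A | NULL | NULL | Math
C | NULL | NULL | Hist
D | NULL | NULL | Hist
NULL | 4 | Sara | NULL
NULL | 5 | Heidi | NULL
NULL | 7 | Carol | NULL

(A, NULL, NULL, Math); (C, NULL, NULL, Hist); (D, NULL, NULL, Hist); (NULL, 4, Sara, NULL); (NULL, 5, Heidi, NULL); (NULL, 7, Carol, NULL)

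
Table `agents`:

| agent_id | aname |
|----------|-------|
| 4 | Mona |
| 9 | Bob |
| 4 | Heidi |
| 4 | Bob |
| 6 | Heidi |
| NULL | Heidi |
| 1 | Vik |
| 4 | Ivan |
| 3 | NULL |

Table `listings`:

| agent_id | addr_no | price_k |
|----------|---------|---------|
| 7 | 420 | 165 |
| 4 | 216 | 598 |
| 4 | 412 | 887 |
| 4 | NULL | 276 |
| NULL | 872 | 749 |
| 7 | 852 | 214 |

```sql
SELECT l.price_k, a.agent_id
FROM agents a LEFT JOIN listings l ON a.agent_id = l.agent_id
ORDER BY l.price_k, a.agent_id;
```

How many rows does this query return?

17

LEFT JOIN keeps every row from `agents`; unmatched rows get NULL for `listings`'s columns.
Matching on a.agent_id = l.agent_id. A NULL in a compared column never satisfies the condition.
Matched pairs: 12; unmatched a rows kept: 5.
Total: 12 matched + 5 padded = 17 rows.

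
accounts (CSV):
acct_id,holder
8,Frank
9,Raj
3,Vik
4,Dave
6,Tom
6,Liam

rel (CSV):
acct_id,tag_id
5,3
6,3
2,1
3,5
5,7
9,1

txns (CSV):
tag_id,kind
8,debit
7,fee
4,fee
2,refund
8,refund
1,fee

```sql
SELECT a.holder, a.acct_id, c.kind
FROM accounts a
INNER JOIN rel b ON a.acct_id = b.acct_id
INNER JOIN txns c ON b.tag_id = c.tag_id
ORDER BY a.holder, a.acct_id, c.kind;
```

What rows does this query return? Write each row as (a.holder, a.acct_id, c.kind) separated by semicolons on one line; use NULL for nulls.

(Raj, 9, fee)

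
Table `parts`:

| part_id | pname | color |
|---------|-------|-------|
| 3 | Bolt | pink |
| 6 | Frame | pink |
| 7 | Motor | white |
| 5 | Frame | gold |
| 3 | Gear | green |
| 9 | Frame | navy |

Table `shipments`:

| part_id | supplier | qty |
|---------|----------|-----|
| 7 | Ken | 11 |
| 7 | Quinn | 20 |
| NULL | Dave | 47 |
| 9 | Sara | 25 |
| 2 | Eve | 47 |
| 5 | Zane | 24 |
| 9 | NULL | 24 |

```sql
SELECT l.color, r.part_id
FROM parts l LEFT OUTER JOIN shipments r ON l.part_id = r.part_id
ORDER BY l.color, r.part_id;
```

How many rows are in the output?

8

LEFT JOIN keeps every row from `parts`; unmatched rows get NULL for `shipments`'s columns.
Matching on l.part_id = r.part_id. A NULL in a compared column never satisfies the condition.
- part_id=3: no r row matches, row kept with r columns NULL.
- part_id=6: no r row matches, row kept with r columns NULL.
- part_id=7: 2 matching r row(s), so 2 row(s) emitted.
- part_id=5: 1 matching r row(s), so 1 row(s) emitted.
- part_id=3: no r row matches, row kept with r columns NULL.
- part_id=9: 2 matching r row(s), so 2 row(s) emitted.
Total: 5 matched + 3 padded = 8 rows.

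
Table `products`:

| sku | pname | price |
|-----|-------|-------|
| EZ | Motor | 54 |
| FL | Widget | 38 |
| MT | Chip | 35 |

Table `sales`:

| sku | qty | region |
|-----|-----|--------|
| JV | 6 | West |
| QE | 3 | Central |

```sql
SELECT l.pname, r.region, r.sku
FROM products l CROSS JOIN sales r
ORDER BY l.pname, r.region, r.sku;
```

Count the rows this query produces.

CROSS JOIN pairs every row of `products` with every row of `sales`: 3 × 2 = 6 rows.

6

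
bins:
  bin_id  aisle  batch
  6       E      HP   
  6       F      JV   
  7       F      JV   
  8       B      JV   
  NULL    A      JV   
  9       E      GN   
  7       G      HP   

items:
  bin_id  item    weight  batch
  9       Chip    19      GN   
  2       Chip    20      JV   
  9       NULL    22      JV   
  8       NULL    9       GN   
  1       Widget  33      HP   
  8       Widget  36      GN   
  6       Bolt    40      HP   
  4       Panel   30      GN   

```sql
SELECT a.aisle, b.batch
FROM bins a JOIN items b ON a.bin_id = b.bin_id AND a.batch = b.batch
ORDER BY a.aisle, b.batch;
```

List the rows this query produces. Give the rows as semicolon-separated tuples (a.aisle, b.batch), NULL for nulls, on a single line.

(E, GN); (E, HP)

INNER JOIN keeps only pairs where the ON condition holds.
Matching on a.bin_id = b.bin_id AND a.batch = b.batch. A NULL in a compared column never satisfies the condition.
- a row (bin_id=6, batch=HP): matches 1 b row(s) → 1 output row(s).
- a row (bin_id=6, batch=JV): no match → dropped.
- a row (bin_id=7, batch=JV): no match → dropped.
- a row (bin_id=8, batch=JV): no match → dropped.
- a row (bin_id=NULL, batch=JV): no match → dropped.
- a row (bin_id=9, batch=GN): matches 1 b row(s) → 1 output row(s).
- a row (bin_id=7, batch=HP): no match → dropped.
After projecting and ordering:
a.aisle | b.batch
E | GN
E | HP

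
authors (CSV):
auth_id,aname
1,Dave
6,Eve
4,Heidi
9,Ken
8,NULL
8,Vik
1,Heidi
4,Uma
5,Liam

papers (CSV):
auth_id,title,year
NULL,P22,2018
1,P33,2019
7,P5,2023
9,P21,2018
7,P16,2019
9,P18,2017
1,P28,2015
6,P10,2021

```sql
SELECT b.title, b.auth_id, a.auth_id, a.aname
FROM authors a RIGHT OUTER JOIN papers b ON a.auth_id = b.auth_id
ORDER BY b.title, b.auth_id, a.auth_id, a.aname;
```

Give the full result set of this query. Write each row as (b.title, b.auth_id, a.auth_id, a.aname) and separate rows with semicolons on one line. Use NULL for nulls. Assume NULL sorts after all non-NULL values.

(P10, 6, 6, Eve); (P16, 7, NULL, NULL); (P18, 9, 9, Ken); (P21, 9, 9, Ken); (P22, NULL, NULL, NULL); (P28, 1, 1, Dave); (P28, 1, 1, Heidi); (P33, 1, 1, Dave); (P33, 1, 1, Heidi); (P5, 7, NULL, NULL)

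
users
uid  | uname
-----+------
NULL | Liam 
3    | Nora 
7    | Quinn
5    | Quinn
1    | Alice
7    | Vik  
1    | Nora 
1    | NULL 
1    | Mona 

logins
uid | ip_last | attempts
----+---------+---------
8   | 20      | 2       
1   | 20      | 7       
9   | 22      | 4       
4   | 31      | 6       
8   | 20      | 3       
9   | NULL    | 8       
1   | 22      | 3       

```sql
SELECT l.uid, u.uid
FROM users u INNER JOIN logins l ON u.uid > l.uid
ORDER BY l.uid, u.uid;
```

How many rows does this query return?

INNER JOIN keeps only pairs where the ON condition holds.
Matching on u.uid > l.uid. A NULL in a compared column never satisfies the condition.
- u (uid=NULL) has no partner → excluded.
- u (uid=3) pairs with 2 row(s) of l.
- u (uid=7) pairs with 3 row(s) of l.
- u (uid=5) pairs with 3 row(s) of l.
- u (uid=1) has no partner → excluded.
- u (uid=7) pairs with 3 row(s) of l.
- u (uid=1) has no partner → excluded.
- u (uid=1) has no partner → excluded.
- u (uid=1) has no partner → excluded.
Total: 11 rows.

11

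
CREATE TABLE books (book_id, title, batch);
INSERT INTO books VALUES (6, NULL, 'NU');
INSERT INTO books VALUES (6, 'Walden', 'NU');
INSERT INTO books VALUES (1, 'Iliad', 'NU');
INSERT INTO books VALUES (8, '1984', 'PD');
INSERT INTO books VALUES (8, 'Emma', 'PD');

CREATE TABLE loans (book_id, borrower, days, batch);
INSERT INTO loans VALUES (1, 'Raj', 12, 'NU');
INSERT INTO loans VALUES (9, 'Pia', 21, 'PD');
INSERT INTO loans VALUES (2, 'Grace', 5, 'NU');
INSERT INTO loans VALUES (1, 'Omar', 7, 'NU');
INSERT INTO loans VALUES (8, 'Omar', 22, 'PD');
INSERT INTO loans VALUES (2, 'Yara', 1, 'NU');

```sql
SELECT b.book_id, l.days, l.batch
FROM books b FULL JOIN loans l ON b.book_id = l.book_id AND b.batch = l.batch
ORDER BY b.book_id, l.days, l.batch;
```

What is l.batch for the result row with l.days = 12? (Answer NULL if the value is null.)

NU

FULL OUTER JOIN keeps every row from both sides; unmatched rows get NULL for the other side's columns.
Matching on b.book_id = l.book_id AND b.batch = l.batch.
- book_id=6, batch=NU: no l row matches, row kept with l columns NULL.
- book_id=6, batch=NU: no l row matches, row kept with l columns NULL.
- book_id=1, batch=NU: 2 matching l row(s), so 2 row(s) emitted.
- book_id=8, batch=PD: 1 matching l row(s), so 1 row(s) emitted.
- book_id=8, batch=PD: 1 matching l row(s), so 1 row(s) emitted.
- plus 3 unmatched l row(s), each kept with NULL b columns.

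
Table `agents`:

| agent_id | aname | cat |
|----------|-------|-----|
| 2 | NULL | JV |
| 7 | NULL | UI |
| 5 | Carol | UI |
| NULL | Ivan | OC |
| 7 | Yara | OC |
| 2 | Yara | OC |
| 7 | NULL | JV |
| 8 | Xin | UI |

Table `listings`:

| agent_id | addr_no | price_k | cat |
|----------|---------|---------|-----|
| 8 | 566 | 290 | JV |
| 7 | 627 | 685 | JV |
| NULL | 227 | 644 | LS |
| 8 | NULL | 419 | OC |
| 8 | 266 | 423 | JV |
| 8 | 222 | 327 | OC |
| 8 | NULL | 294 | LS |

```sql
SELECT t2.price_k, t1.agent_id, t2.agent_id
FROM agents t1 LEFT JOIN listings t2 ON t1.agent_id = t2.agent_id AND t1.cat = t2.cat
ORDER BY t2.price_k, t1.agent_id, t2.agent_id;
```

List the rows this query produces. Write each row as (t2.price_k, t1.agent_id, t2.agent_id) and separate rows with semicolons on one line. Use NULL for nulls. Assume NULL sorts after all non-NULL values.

(685, 7, 7); (NULL, 2, NULL); (NULL, 2, NULL); (NULL, 5, NULL); (NULL, 7, NULL); (NULL, 7, NULL); (NULL, 8, NULL); (NULL, NULL, NULL)

LEFT JOIN keeps every row from `agents`; unmatched rows get NULL for `listings`'s columns.
Matching on t1.agent_id = t2.agent_id AND t1.cat = t2.cat. A NULL in a compared column never satisfies the condition.
Matched pairs: 1; unmatched t1 rows kept: 7.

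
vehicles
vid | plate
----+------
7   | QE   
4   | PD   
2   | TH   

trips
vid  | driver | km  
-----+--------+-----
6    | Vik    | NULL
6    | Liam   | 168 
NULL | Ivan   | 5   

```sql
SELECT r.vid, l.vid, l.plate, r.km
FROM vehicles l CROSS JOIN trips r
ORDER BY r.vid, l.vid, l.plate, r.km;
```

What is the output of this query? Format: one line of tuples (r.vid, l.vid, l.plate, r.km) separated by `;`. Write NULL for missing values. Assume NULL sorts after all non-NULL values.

(6, 2, TH, 168); (6, 2, TH, NULL); (6, 4, PD, 168); (6, 4, PD, NULL); (6, 7, QE, 168); (6, 7, QE, NULL); (NULL, 2, TH, 5); (NULL, 4, PD, 5); (NULL, 7, QE, 5)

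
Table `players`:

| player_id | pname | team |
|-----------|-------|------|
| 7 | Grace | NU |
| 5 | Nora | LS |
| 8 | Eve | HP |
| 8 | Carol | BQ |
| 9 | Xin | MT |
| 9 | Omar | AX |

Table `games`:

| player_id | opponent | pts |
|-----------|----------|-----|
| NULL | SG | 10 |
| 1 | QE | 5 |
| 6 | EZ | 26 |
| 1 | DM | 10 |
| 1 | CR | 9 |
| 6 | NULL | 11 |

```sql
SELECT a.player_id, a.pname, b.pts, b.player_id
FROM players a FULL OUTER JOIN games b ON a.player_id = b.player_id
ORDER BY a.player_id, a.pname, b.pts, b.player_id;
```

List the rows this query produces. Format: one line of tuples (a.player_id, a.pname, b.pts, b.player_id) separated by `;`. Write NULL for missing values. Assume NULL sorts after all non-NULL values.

(5, Nora, NULL, NULL); (7, Grace, NULL, NULL); (8, Carol, NULL, NULL); (8, Eve, NULL, NULL); (9, Omar, NULL, NULL); (9, Xin, NULL, NULL); (NULL, NULL, 5, 1); (NULL, NULL, 9, 1); (NULL, NULL, 10, 1); (NULL, NULL, 10, NULL); (NULL, NULL, 11, 6); (NULL, NULL, 26, 6)

FULL OUTER JOIN keeps every row from both sides; unmatched rows get NULL for the other side's columns.
Matching on a.player_id = b.player_id. A NULL in a compared column never satisfies the condition.
- player_id=7: no b row matches, row kept with b columns NULL.
- player_id=5: no b row matches, row kept with b columns NULL.
- player_id=8: no b row matches, row kept with b columns NULL.
- player_id=8: no b row matches, row kept with b columns NULL.
- player_id=9: no b row matches, row kept with b columns NULL.
- player_id=9: no b row matches, row kept with b columns NULL.
- 6 row(s) from b found no a partner → padded with NULL.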